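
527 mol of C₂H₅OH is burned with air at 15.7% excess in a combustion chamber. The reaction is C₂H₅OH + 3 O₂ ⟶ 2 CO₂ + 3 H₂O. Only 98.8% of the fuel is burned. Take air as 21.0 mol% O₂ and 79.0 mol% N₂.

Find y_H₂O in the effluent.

0.16

Stoichiometric O₂ = 3 × 527 = 1581 mol; O₂ fed = 1581 × 1.157 = 1829 mol.
N₂ fed = 1829 × 79/21 = 6881 mol.
Fuel reacted = 0.988 × 527 → ξ = 520.7 mol.
Outlet (n = n₀ + ν ξ):
  C₂H₅OH: 527 − 1(520.7) = 6.324
  O₂: 1829 − 3(520.7) = 267.2
  N₂: 6881 (inert)
  CO₂: 0 + 2(520.7) = 1041
  H₂O: 0 + 3(520.7) = 1562
Total out = 9758 mol; y_H₂O = 1562 / 9758 = 0.1601.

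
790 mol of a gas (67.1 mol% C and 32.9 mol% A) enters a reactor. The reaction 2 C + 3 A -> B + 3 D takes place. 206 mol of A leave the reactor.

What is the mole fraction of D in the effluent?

0.0698

For A: n = n₀ − 3ξ → 206 = 259.9 − 3ξ, giving ξ = 17.97 mol.
Outlet amounts (n = n₀ + ν ξ):
  C: 530.1 − 2(17.97) = 494.1
  A: 259.9 − 3(17.97) = 206
  B: 0 + 1(17.97) = 17.97
  D: 0 + 3(17.97) = 53.91
Total out = 772 mol; y_D = 53.91 / 772 = 0.06983.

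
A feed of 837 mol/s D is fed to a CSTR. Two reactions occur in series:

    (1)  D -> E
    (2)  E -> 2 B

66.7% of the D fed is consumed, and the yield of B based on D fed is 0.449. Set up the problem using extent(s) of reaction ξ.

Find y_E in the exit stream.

0.361

Conversion of D: D consumed = 1ξ₁ = 0.667 × 837 → ξ₁ = 558.3 mol/s.
Yield of B: 2ξ₂ / 837 = 0.449 → ξ₂ = 187.9 mol/s.
Outlet amounts (n = n₀ + Σ ν·ξ):
  D: 837 − 1(558.3) = 278.7
  E: 0 + 1(558.3) − 1(187.9) = 370.4
  B: 0 + 2(187.9) = 375.8
Total out = 1025 mol/s; y_E = 370.4 / 1025 = 0.3614.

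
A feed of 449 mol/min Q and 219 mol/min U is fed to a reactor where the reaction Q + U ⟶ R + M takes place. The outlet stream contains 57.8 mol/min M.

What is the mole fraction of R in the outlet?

0.0865

For M: n = n₀ + 1ξ → 57.8 = 0 + 1ξ, giving ξ = 57.8 mol/min.
Outlet amounts (n = n₀ + ν ξ):
  Q: 449 − 1(57.8) = 391.2
  U: 219 − 1(57.8) = 161.2
  R: 0 + 1(57.8) = 57.8
  M: 0 + 1(57.8) = 57.8
Total out = 668 mol/min; y_R = 57.8 / 668 = 0.08653.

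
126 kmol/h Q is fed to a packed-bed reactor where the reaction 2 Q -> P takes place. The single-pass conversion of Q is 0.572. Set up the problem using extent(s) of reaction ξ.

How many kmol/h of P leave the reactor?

36 kmol/h

Q reacted = 0.572 × 126 = 72.07 kmol/h; ν_Q = −2, so ξ = 72.07/2 = 36.04 kmol/h.
Outlet amounts (n = n₀ + ν ξ):
  Q: 126 − 2(36.04) = 53.93
  P: 0 + 1(36.04) = 36.04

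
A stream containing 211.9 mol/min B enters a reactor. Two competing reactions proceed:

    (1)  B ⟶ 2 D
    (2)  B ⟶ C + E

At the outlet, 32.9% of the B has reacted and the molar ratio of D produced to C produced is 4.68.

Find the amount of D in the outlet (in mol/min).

97.7 mol/min

Conversion of B: B consumed = 0.329 × 211.9 = 69.72 mol/min = 1ξ₁ + 1ξ₂.
Selectivity: 2ξ₁ / (1ξ₂) = 4.68 → ξ₁ = 2.34 ξ₂.
Substitute: (1·2.34 + 1) ξ₂ = 69.72 → ξ₂ = 20.87 mol/min, ξ₁ = 48.84 mol/min.
Outlet amounts (n = n₀ + Σ ν·ξ):
  B: 211.9 − 1(48.84) − 1(20.87) = 142.2
  D: 0 + 2(48.84) = 97.68
  C: 0 + 1(20.87) = 20.87
  E: 0 + 1(20.87) = 20.87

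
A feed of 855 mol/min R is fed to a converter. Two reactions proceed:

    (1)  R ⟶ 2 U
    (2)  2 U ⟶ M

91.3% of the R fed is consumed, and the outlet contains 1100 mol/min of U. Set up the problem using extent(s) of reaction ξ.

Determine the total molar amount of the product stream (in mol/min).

1400 mol/min

Conversion of R: R consumed = 1ξ₁ = 0.913 × 855 → ξ₁ = 780.6 mol/min.
U balance: n_U = 0 + 2ξ₁ − 2ξ₂ = 1100 → ξ₂ = (2·780.6 − 1100)/2 = 230.6 mol/min.
Outlet amounts (n = n₀ + Σ ν·ξ):
  R: 855 − 1(780.6) = 74.38
  U: 0 + 2(780.6) − 2(230.6) = 1100
  M: 0 + 1(230.6) = 230.6
Total out = 74.38 + 1100 + 230.6 = 1405 mol/min.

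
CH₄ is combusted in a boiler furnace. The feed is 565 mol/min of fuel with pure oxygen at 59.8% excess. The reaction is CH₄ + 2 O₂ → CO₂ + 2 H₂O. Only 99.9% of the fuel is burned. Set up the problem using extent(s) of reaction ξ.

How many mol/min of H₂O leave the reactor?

Stoichiometric O₂ = 2 × 565 = 1130 mol/min; O₂ fed = 1130 × 1.598 = 1806 mol/min.
Fuel reacted = 0.999 × 565 → ξ = 564.4 mol/min.
Outlet (n = n₀ + ν ξ):
  CH₄: 565 − 1(564.4) = 0.565
  O₂: 1806 − 2(564.4) = 676.9
  CO₂: 0 + 1(564.4) = 564.4
  H₂O: 0 + 2(564.4) = 1129

1130 mol/min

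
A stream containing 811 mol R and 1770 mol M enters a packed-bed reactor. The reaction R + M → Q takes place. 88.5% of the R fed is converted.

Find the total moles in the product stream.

1860 mol

R reacted = 0.885 × 811 = 717.7 mol; ν_R = −1, so ξ = 717.7/1 = 717.7 mol.
Outlet amounts (n = n₀ + ν ξ):
  R: 811 − 1(717.7) = 93.26
  M: 1770 − 1(717.7) = 1052
  Q: 0 + 1(717.7) = 717.7
Total out = 93.26 + 1052 + 717.7 = 1863 mol.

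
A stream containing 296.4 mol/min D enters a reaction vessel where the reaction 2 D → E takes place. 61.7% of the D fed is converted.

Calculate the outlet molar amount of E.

D reacted = 0.617 × 296.4 = 182.9 mol/min; ν_D = −2, so ξ = 182.9/2 = 91.44 mol/min.
Outlet amounts (n = n₀ + ν ξ):
  D: 296.4 − 2(91.44) = 113.5
  E: 0 + 1(91.44) = 91.44

91.4 mol/min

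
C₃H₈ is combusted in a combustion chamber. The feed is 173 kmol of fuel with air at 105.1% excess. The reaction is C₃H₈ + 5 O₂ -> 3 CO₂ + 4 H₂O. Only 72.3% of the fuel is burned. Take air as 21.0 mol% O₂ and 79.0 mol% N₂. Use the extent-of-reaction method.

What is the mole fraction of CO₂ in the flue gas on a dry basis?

0.0455

Stoichiometric O₂ = 5 × 173 = 865 kmol; O₂ fed = 865 × 2.051 = 1774 kmol.
N₂ fed = 1774 × 79/21 = 6674 kmol.
Fuel reacted = 0.723 × 173 → ξ = 125.1 kmol.
Outlet (n = n₀ + ν ξ):
  C₃H₈: 173 − 1(125.1) = 47.92
  O₂: 1774 − 5(125.1) = 1149
  N₂: 6674 (inert)
  CO₂: 0 + 3(125.1) = 375.2
  H₂O: 0 + 4(125.1) = 500.3
Dry total = 8246 kmol; y_CO₂ (dry) = 375.2 / 8246 = 0.04551.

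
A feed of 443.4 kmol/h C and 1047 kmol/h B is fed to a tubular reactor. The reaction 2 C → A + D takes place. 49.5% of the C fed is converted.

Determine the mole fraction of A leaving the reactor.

0.0736

C reacted = 0.495 × 443.4 = 219.5 kmol/h; ν_C = −2, so ξ = 219.5/2 = 109.7 kmol/h.
Outlet amounts (n = n₀ + ν ξ):
  C: 443.4 − 2(109.7) = 223.9
  A: 0 + 1(109.7) = 109.7
  D: 0 + 1(109.7) = 109.7
  B: 1047 (inert)
Total out = 1490 kmol/h; y_A = 109.7 / 1490 = 0.07363.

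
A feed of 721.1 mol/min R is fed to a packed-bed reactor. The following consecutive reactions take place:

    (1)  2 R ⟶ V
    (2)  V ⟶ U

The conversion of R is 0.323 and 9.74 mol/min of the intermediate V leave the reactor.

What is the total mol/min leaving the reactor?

605 mol/min

Conversion of R: R consumed = 2ξ₁ = 0.323 × 721.1 → ξ₁ = 116.5 mol/min.
V balance: n_V = 0 + 1ξ₁ − 1ξ₂ = 9.74 → ξ₂ = (1·116.5 − 9.74)/1 = 106.7 mol/min.
Outlet amounts (n = n₀ + Σ ν·ξ):
  R: 721.1 − 2(116.5) = 488.2
  V: 0 + 1(116.5) − 1(106.7) = 9.74
  U: 0 + 1(106.7) = 106.7
Total out = 488.2 + 9.74 + 106.7 = 604.6 mol/min.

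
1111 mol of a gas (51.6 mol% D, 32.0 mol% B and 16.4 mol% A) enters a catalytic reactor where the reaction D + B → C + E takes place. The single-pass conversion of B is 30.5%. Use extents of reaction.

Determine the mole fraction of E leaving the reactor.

0.0976

B reacted = 0.305 × 355.5 = 108.4 mol; ν_B = −1, so ξ = 108.4/1 = 108.4 mol.
Outlet amounts (n = n₀ + ν ξ):
  D: 573.3 − 1(108.4) = 464.8
  B: 355.5 − 1(108.4) = 247.1
  C: 0 + 1(108.4) = 108.4
  E: 0 + 1(108.4) = 108.4
  A: 182.2 (inert)
Total out = 1111 mol; y_E = 108.4 / 1111 = 0.0976.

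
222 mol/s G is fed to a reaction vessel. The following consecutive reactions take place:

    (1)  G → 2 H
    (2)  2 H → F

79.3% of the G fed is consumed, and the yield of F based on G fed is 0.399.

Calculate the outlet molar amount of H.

175 mol/s

Conversion of G: G consumed = 1ξ₁ = 0.793 × 222 → ξ₁ = 176 mol/s.
Yield of F: 1ξ₂ / 222 = 0.399 → ξ₂ = 88.58 mol/s.
Outlet amounts (n = n₀ + Σ ν·ξ):
  G: 222 − 1(176) = 45.95
  H: 0 + 2(176) − 2(88.58) = 174.9
  F: 0 + 1(88.58) = 88.58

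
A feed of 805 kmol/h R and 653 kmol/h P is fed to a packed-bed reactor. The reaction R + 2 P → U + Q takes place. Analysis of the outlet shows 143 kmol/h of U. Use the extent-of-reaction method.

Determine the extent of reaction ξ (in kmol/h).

ξ = 143 kmol/h

For U: n = n₀ + 1ξ → 143 = 0 + 1ξ, giving ξ = 143 kmol/h.
Outlet amounts (n = n₀ + ν ξ):
  R: 805 − 1(143) = 662
  P: 653 − 2(143) = 367
  U: 0 + 1(143) = 143
  Q: 0 + 1(143) = 143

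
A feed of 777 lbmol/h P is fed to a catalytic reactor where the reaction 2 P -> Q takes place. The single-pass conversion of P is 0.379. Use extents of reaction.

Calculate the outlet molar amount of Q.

P reacted = 0.379 × 777 = 294.5 lbmol/h; ν_P = −2, so ξ = 294.5/2 = 147.2 lbmol/h.
Outlet amounts (n = n₀ + ν ξ):
  P: 777 − 2(147.2) = 482.5
  Q: 0 + 1(147.2) = 147.2

147 lbmol/h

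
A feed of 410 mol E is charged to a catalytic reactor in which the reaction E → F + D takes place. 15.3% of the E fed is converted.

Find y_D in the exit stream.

E reacted = 0.153 × 410 = 62.73 mol; ν_E = −1, so ξ = 62.73/1 = 62.73 mol.
Outlet amounts (n = n₀ + ν ξ):
  E: 410 − 1(62.73) = 347.3
  F: 0 + 1(62.73) = 62.73
  D: 0 + 1(62.73) = 62.73
Total out = 472.7 mol; y_D = 62.73 / 472.7 = 0.1327.

0.133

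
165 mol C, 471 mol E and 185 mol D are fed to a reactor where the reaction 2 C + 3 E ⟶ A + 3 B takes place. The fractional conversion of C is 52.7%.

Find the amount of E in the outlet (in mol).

C reacted = 0.527 × 165 = 86.95 mol; ν_C = −2, so ξ = 86.95/2 = 43.48 mol.
Outlet amounts (n = n₀ + ν ξ):
  C: 165 − 2(43.48) = 78.05
  E: 471 − 3(43.48) = 340.6
  A: 0 + 1(43.48) = 43.48
  B: 0 + 3(43.48) = 130.4
  D: 185 (inert)

341 mol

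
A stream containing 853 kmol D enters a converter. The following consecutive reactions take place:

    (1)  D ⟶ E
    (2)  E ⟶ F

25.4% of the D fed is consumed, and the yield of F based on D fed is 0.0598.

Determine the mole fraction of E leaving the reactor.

Conversion of D: D consumed = 1ξ₁ = 0.254 × 853 → ξ₁ = 216.7 kmol.
Yield of F: 1ξ₂ / 853 = 0.0598 → ξ₂ = 51.01 kmol.
Outlet amounts (n = n₀ + Σ ν·ξ):
  D: 853 − 1(216.7) = 636.3
  E: 0 + 1(216.7) − 1(51.01) = 165.7
  F: 0 + 1(51.01) = 51.01
Total out = 853 kmol; y_E = 165.7 / 853 = 0.1942.

0.194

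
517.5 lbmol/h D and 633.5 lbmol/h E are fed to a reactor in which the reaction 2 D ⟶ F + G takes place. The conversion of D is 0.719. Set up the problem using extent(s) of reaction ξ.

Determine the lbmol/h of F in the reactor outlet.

186 lbmol/h

D reacted = 0.719 × 517.5 = 372.1 lbmol/h; ν_D = −2, so ξ = 372.1/2 = 186 lbmol/h.
Outlet amounts (n = n₀ + ν ξ):
  D: 517.5 − 2(186) = 145.4
  F: 0 + 1(186) = 186
  G: 0 + 1(186) = 186
  E: 633.5 (inert)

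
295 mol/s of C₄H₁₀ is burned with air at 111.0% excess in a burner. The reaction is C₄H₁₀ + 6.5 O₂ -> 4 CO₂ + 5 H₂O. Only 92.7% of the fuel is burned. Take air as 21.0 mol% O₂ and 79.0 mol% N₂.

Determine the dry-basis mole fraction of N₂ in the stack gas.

0.818

Stoichiometric O₂ = 6.5 × 295 = 1918 mol/s; O₂ fed = 1918 × 2.110 = 4046 mol/s.
N₂ fed = 4046 × 79/21 = 15220 mol/s.
Fuel reacted = 0.927 × 295 → ξ = 273.5 mol/s.
Outlet (n = n₀ + ν ξ):
  C₄H₁₀: 295 − 1(273.5) = 21.53
  O₂: 4046 − 6.5(273.5) = 2268
  N₂: 15220 (inert)
  CO₂: 0 + 4(273.5) = 1094
  H₂O: 0 + 5(273.5) = 1367
Dry total = 18600 mol/s; y_N₂ (dry) = 15220 / 18600 = 0.8181.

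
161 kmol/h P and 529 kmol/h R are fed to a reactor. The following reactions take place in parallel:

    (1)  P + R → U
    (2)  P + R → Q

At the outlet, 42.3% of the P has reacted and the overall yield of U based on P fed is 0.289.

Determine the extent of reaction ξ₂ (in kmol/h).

Yield of U: 1ξ₁ / 161 = 0.289 → ξ₁ = 46.53 kmol/h.
Conversion of P: 1ξ₁ + 1ξ₂ = 0.423 × 161 = 68.1 → ξ₂ = 21.57 kmol/h.
Outlet amounts (n = n₀ + Σ ν·ξ):
  P: 161 − 1(46.53) − 1(21.57) = 92.9
  R: 529 − 1(46.53) − 1(21.57) = 460.9
  U: 0 + 1(46.53) = 46.53
  Q: 0 + 1(21.57) = 21.57

ξ₂ = 21.6 kmol/h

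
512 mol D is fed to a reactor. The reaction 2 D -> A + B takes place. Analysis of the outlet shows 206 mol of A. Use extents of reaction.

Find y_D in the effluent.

For A: n = n₀ + 1ξ → 206 = 0 + 1ξ, giving ξ = 206 mol.
Outlet amounts (n = n₀ + ν ξ):
  D: 512 − 2(206) = 100
  A: 0 + 1(206) = 206
  B: 0 + 1(206) = 206
Total out = 512 mol; y_D = 100 / 512 = 0.1953.

0.195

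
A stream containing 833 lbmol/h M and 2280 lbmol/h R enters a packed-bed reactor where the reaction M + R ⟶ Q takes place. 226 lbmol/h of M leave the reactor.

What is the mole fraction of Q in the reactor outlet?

0.242

For M: n = n₀ − 1ξ → 226 = 833 − 1ξ, giving ξ = 607 lbmol/h.
Outlet amounts (n = n₀ + ν ξ):
  M: 833 − 1(607) = 226
  R: 2280 − 1(607) = 1673
  Q: 0 + 1(607) = 607
Total out = 2506 lbmol/h; y_Q = 607 / 2506 = 0.2422.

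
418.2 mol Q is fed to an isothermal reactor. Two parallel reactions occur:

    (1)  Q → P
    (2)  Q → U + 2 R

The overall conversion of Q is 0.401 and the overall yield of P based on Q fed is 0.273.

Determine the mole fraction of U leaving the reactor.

0.102

Yield of P: 1ξ₁ / 418.2 = 0.273 → ξ₁ = 114.2 mol.
Conversion of Q: 1ξ₁ + 1ξ₂ = 0.401 × 418.2 = 167.7 → ξ₂ = 53.53 mol.
Outlet amounts (n = n₀ + Σ ν·ξ):
  Q: 418.2 − 1(114.2) − 1(53.53) = 250.5
  P: 0 + 1(114.2) = 114.2
  U: 0 + 1(53.53) = 53.53
  R: 0 + 2(53.53) = 107.1
Total out = 525.3 mol; y_U = 53.53 / 525.3 = 0.1019.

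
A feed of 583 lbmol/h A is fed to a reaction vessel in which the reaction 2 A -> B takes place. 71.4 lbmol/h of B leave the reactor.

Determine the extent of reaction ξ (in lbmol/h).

ξ = 71.4 lbmol/h

For B: n = n₀ + 1ξ → 71.4 = 0 + 1ξ, giving ξ = 71.4 lbmol/h.
Outlet amounts (n = n₀ + ν ξ):
  A: 583 − 2(71.4) = 440.2
  B: 0 + 1(71.4) = 71.4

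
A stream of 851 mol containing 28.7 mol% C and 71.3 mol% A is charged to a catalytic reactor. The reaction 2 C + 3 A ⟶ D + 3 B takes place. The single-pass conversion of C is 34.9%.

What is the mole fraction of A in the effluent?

0.592

C reacted = 0.349 × 244.2 = 85.24 mol; ν_C = −2, so ξ = 85.24/2 = 42.62 mol.
Outlet amounts (n = n₀ + ν ξ):
  C: 244.2 − 2(42.62) = 159
  A: 606.8 − 3(42.62) = 478.9
  D: 0 + 1(42.62) = 42.62
  B: 0 + 3(42.62) = 127.9
Total out = 808.4 mol; y_A = 478.9 / 808.4 = 0.5924.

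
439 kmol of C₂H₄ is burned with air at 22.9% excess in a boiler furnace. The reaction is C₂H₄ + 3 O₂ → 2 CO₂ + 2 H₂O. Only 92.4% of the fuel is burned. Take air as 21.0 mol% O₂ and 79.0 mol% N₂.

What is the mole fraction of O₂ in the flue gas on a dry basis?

0.0548

Stoichiometric O₂ = 3 × 439 = 1317 kmol; O₂ fed = 1317 × 1.229 = 1619 kmol.
N₂ fed = 1619 × 79/21 = 6089 kmol.
Fuel reacted = 0.924 × 439 → ξ = 405.6 kmol.
Outlet (n = n₀ + ν ξ):
  C₂H₄: 439 − 1(405.6) = 33.36
  O₂: 1619 − 3(405.6) = 401.7
  N₂: 6089 (inert)
  CO₂: 0 + 2(405.6) = 811.3
  H₂O: 0 + 2(405.6) = 811.3
Dry total = 7335 kmol; y_O₂ (dry) = 401.7 / 7335 = 0.05476.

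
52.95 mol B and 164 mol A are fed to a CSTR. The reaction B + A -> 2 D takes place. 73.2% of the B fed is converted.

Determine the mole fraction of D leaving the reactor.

B reacted = 0.732 × 52.95 = 38.76 mol; ν_B = −1, so ξ = 38.76/1 = 38.76 mol.
Outlet amounts (n = n₀ + ν ξ):
  B: 52.95 − 1(38.76) = 14.19
  A: 164 − 1(38.76) = 125.2
  D: 0 + 2(38.76) = 77.52
Total out = 216.9 mol; y_D = 77.52 / 216.9 = 0.3573.

0.357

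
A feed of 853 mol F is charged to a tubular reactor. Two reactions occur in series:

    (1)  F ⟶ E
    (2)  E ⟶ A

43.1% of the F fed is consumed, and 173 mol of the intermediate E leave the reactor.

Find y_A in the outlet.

0.228

Conversion of F: F consumed = 1ξ₁ = 0.431 × 853 → ξ₁ = 367.6 mol.
E balance: n_E = 0 + 1ξ₁ − 1ξ₂ = 173 → ξ₂ = (1·367.6 − 173)/1 = 194.6 mol.
Outlet amounts (n = n₀ + Σ ν·ξ):
  F: 853 − 1(367.6) = 485.4
  E: 0 + 1(367.6) − 1(194.6) = 173
  A: 0 + 1(194.6) = 194.6
Total out = 853 mol; y_A = 194.6 / 853 = 0.2282.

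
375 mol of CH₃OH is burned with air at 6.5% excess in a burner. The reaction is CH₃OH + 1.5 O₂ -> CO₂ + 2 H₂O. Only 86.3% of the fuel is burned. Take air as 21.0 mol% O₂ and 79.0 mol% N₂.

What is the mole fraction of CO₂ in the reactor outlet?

Stoichiometric O₂ = 1.5 × 375 = 562.5 mol; O₂ fed = 562.5 × 1.065 = 599.1 mol.
N₂ fed = 599.1 × 79/21 = 2254 mol.
Fuel reacted = 0.863 × 375 → ξ = 323.6 mol.
Outlet (n = n₀ + ν ξ):
  CH₃OH: 375 − 1(323.6) = 51.38
  O₂: 599.1 − 1.5(323.6) = 113.6
  N₂: 2254 (inert)
  CO₂: 0 + 1(323.6) = 323.6
  H₂O: 0 + 2(323.6) = 647.2
Total out = 3389 mol; y_CO₂ = 323.6 / 3389 = 0.09548.

0.0955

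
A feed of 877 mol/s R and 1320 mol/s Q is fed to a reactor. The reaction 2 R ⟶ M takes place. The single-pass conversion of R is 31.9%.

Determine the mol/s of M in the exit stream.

140 mol/s

R reacted = 0.319 × 877 = 279.8 mol/s; ν_R = −2, so ξ = 279.8/2 = 139.9 mol/s.
Outlet amounts (n = n₀ + ν ξ):
  R: 877 − 2(139.9) = 597.2
  M: 0 + 1(139.9) = 139.9
  Q: 1320 (inert)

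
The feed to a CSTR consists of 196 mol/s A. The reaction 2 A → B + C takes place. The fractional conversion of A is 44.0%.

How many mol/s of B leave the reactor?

43.1 mol/s

A reacted = 0.44 × 196 = 86.24 mol/s; ν_A = −2, so ξ = 86.24/2 = 43.12 mol/s.
Outlet amounts (n = n₀ + ν ξ):
  A: 196 − 2(43.12) = 109.8
  B: 0 + 1(43.12) = 43.12
  C: 0 + 1(43.12) = 43.12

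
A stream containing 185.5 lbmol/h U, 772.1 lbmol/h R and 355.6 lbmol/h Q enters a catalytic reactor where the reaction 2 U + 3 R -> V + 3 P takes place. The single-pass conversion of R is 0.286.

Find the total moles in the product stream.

1240 lbmol/h

R reacted = 0.286 × 772.1 = 220.8 lbmol/h; ν_R = −3, so ξ = 220.8/3 = 73.61 lbmol/h.
Outlet amounts (n = n₀ + ν ξ):
  U: 185.5 − 2(73.61) = 38.29
  R: 772.1 − 3(73.61) = 551.3
  V: 0 + 1(73.61) = 73.61
  P: 0 + 3(73.61) = 220.8
  Q: 355.6 (inert)
Total out = 38.29 + 551.3 + 73.61 + 220.8 + 355.6 = 1240 lbmol/h.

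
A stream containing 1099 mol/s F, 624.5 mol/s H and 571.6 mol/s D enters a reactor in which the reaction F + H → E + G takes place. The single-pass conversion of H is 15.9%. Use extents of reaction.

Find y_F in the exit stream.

H reacted = 0.159 × 624.5 = 99.3 mol/s; ν_H = −1, so ξ = 99.3/1 = 99.3 mol/s.
Outlet amounts (n = n₀ + ν ξ):
  F: 1099 − 1(99.3) = 999.7
  H: 624.5 − 1(99.3) = 525.2
  E: 0 + 1(99.3) = 99.3
  G: 0 + 1(99.3) = 99.3
  D: 571.6 (inert)
Total out = 2295 mol/s; y_F = 999.7 / 2295 = 0.4356.

0.436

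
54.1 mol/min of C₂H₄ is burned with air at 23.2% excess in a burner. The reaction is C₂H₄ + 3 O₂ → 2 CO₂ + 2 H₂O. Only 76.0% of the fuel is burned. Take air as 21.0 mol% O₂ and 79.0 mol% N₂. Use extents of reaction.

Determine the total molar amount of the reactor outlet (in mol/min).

Stoichiometric O₂ = 3 × 54.1 = 162.3 mol/min; O₂ fed = 162.3 × 1.232 = 200 mol/min.
N₂ fed = 200 × 79/21 = 752.2 mol/min.
Fuel reacted = 0.76 × 54.1 → ξ = 41.12 mol/min.
Outlet (n = n₀ + ν ξ):
  C₂H₄: 54.1 − 1(41.12) = 12.98
  O₂: 200 − 3(41.12) = 76.61
  N₂: 752.2 (inert)
  CO₂: 0 + 2(41.12) = 82.23
  H₂O: 0 + 2(41.12) = 82.23
Total out = 12.98 + 76.61 + 752.2 + 82.23 + 82.23 = 1006 mol/min.

1010 mol/min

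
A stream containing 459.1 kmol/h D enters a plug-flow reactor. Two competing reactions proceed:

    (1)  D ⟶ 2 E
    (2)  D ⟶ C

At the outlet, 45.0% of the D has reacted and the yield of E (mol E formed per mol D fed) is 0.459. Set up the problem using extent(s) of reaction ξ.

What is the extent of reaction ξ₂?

ξ₂ = 101 kmol/h

Yield of E: 2ξ₁ / 459.1 = 0.459 → ξ₁ = 105.4 kmol/h.
Conversion of D: 1ξ₁ + 1ξ₂ = 0.45 × 459.1 = 206.6 → ξ₂ = 101.2 kmol/h.
Outlet amounts (n = n₀ + Σ ν·ξ):
  D: 459.1 − 1(105.4) − 1(101.2) = 252.5
  E: 0 + 2(105.4) = 210.7
  C: 0 + 1(101.2) = 101.2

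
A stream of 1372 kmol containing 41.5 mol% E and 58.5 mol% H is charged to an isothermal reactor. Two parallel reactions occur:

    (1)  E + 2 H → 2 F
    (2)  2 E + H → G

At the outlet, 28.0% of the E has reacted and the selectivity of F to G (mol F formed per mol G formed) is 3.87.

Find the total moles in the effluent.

Conversion of E: E consumed = 0.28 × 569.4 = 159.4 kmol = 1ξ₁ + 2ξ₂.
Selectivity: 2ξ₁ / (1ξ₂) = 3.87 → ξ₁ = 1.935 ξ₂.
Substitute: (1·1.935 + 2) ξ₂ = 159.4 → ξ₂ = 40.51 kmol, ξ₁ = 78.4 kmol.
Outlet amounts (n = n₀ + Σ ν·ξ):
  E: 569.4 − 1(78.4) − 2(40.51) = 410
  H: 802.6 − 2(78.4) − 1(40.51) = 605.3
  F: 0 + 2(78.4) = 156.8
  G: 0 + 1(40.51) = 40.51
Total out = 410 + 605.3 + 156.8 + 40.51 = 1213 kmol.

1210 kmol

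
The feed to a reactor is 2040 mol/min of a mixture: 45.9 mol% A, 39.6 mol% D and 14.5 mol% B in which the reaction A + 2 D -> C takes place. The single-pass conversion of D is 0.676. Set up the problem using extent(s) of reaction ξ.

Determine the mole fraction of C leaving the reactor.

0.183

D reacted = 0.676 × 807.8 = 546.1 mol/min; ν_D = −2, so ξ = 546.1/2 = 273 mol/min.
Outlet amounts (n = n₀ + ν ξ):
  A: 936.4 − 1(273) = 663.3
  D: 807.8 − 2(273) = 261.7
  C: 0 + 1(273) = 273
  B: 295.8 (inert)
Total out = 1494 mol/min; y_C = 273 / 1494 = 0.1828.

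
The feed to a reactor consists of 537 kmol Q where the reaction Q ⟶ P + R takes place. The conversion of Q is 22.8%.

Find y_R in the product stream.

0.186

Q reacted = 0.228 × 537 = 122.4 kmol; ν_Q = −1, so ξ = 122.4/1 = 122.4 kmol.
Outlet amounts (n = n₀ + ν ξ):
  Q: 537 − 1(122.4) = 414.6
  P: 0 + 1(122.4) = 122.4
  R: 0 + 1(122.4) = 122.4
Total out = 659.4 kmol; y_R = 122.4 / 659.4 = 0.1857.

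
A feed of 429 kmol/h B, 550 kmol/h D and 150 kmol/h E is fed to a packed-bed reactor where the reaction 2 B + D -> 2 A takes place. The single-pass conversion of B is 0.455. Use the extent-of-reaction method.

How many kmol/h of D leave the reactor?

452 kmol/h

B reacted = 0.455 × 429 = 195.2 kmol/h; ν_B = −2, so ξ = 195.2/2 = 97.6 kmol/h.
Outlet amounts (n = n₀ + ν ξ):
  B: 429 − 2(97.6) = 233.8
  D: 550 − 1(97.6) = 452.4
  A: 0 + 2(97.6) = 195.2
  E: 150 (inert)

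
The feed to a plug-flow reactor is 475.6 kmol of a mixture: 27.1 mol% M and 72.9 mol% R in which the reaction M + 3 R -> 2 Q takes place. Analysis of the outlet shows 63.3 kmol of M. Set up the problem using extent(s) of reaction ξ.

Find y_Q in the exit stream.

For M: n = n₀ − 1ξ → 63.3 = 128.9 − 1ξ, giving ξ = 65.59 kmol.
Outlet amounts (n = n₀ + ν ξ):
  M: 128.9 − 1(65.59) = 63.3
  R: 346.7 − 3(65.59) = 149.9
  Q: 0 + 2(65.59) = 131.2
Total out = 344.4 kmol; y_Q = 131.2 / 344.4 = 0.3809.

0.381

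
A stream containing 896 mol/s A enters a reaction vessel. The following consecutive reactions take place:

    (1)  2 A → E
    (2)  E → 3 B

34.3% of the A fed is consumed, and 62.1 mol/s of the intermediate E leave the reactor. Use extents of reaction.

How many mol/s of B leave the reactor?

275 mol/s

Conversion of A: A consumed = 2ξ₁ = 0.343 × 896 → ξ₁ = 153.7 mol/s.
E balance: n_E = 0 + 1ξ₁ − 1ξ₂ = 62.1 → ξ₂ = (1·153.7 − 62.1)/1 = 91.56 mol/s.
Outlet amounts (n = n₀ + Σ ν·ξ):
  A: 896 − 2(153.7) = 588.7
  E: 0 + 1(153.7) − 1(91.56) = 62.1
  B: 0 + 3(91.56) = 274.7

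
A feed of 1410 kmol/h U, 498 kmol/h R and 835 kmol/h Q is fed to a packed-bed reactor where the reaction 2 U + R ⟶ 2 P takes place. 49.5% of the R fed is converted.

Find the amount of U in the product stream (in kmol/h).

R reacted = 0.495 × 498 = 246.5 kmol/h; ν_R = −1, so ξ = 246.5/1 = 246.5 kmol/h.
Outlet amounts (n = n₀ + ν ξ):
  U: 1410 − 2(246.5) = 917
  R: 498 − 1(246.5) = 251.5
  P: 0 + 2(246.5) = 493
  Q: 835 (inert)

917 kmol/h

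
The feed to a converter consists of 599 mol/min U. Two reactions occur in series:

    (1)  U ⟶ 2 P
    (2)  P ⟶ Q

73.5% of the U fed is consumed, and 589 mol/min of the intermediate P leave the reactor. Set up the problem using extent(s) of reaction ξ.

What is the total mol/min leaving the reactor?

Conversion of U: U consumed = 1ξ₁ = 0.735 × 599 → ξ₁ = 440.3 mol/min.
P balance: n_P = 0 + 2ξ₁ − 1ξ₂ = 589 → ξ₂ = (2·440.3 − 589)/1 = 291.5 mol/min.
Outlet amounts (n = n₀ + Σ ν·ξ):
  U: 599 − 1(440.3) = 158.7
  P: 0 + 2(440.3) − 1(291.5) = 589
  Q: 0 + 1(291.5) = 291.5
Total out = 158.7 + 589 + 291.5 = 1039 mol/min.

1040 mol/min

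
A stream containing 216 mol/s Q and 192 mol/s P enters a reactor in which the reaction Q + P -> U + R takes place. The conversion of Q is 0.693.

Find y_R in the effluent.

0.367

Q reacted = 0.693 × 216 = 149.7 mol/s; ν_Q = −1, so ξ = 149.7/1 = 149.7 mol/s.
Outlet amounts (n = n₀ + ν ξ):
  Q: 216 − 1(149.7) = 66.31
  P: 192 − 1(149.7) = 42.31
  U: 0 + 1(149.7) = 149.7
  R: 0 + 1(149.7) = 149.7
Total out = 408 mol/s; y_R = 149.7 / 408 = 0.3669.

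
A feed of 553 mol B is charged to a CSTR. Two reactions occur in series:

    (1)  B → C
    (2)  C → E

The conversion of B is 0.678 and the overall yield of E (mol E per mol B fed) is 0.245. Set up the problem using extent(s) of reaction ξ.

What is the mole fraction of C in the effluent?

0.433

Conversion of B: B consumed = 1ξ₁ = 0.678 × 553 → ξ₁ = 374.9 mol.
Yield of E: 1ξ₂ / 553 = 0.245 → ξ₂ = 135.5 mol.
Outlet amounts (n = n₀ + Σ ν·ξ):
  B: 553 − 1(374.9) = 178.1
  C: 0 + 1(374.9) − 1(135.5) = 239.4
  E: 0 + 1(135.5) = 135.5
Total out = 553 mol; y_C = 239.4 / 553 = 0.433.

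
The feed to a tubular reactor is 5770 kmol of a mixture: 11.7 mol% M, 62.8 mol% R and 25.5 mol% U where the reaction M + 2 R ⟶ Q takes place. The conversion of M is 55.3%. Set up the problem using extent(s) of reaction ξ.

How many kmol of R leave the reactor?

2880 kmol

M reacted = 0.553 × 675.1 = 373.3 kmol; ν_M = −1, so ξ = 373.3/1 = 373.3 kmol.
Outlet amounts (n = n₀ + ν ξ):
  M: 675.1 − 1(373.3) = 301.8
  R: 3624 − 2(373.3) = 2877
  Q: 0 + 1(373.3) = 373.3
  U: 1471 (inert)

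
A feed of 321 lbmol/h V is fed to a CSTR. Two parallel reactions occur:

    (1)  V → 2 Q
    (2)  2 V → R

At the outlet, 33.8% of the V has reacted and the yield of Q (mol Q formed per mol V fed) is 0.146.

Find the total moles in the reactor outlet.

Yield of Q: 2ξ₁ / 321 = 0.146 → ξ₁ = 23.43 lbmol/h.
Conversion of V: 1ξ₁ + 2ξ₂ = 0.338 × 321 = 108.5 → ξ₂ = 42.53 lbmol/h.
Outlet amounts (n = n₀ + Σ ν·ξ):
  V: 321 − 1(23.43) − 2(42.53) = 212.5
  Q: 0 + 2(23.43) = 46.87
  R: 0 + 1(42.53) = 42.53
Total out = 212.5 + 46.87 + 42.53 = 301.9 lbmol/h.

302 lbmol/h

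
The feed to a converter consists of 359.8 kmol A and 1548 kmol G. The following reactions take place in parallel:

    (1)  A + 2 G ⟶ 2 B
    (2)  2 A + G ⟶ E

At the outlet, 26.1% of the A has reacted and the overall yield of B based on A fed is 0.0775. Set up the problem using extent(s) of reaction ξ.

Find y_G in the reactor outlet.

0.816

Yield of B: 2ξ₁ / 359.8 = 0.0775 → ξ₁ = 13.94 kmol.
Conversion of A: 1ξ₁ + 2ξ₂ = 0.261 × 359.8 = 93.91 → ξ₂ = 39.98 kmol.
Outlet amounts (n = n₀ + Σ ν·ξ):
  A: 359.8 − 1(13.94) − 2(39.98) = 265.9
  G: 1548 − 2(13.94) − 1(39.98) = 1480
  B: 0 + 2(13.94) = 27.88
  E: 0 + 1(39.98) = 39.98
Total out = 1814 kmol; y_G = 1480 / 1814 = 0.816.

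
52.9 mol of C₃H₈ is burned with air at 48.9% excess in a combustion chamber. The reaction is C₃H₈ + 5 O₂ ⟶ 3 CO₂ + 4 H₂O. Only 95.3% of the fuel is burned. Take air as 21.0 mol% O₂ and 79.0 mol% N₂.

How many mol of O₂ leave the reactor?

Stoichiometric O₂ = 5 × 52.9 = 264.5 mol; O₂ fed = 264.5 × 1.489 = 393.8 mol.
N₂ fed = 393.8 × 79/21 = 1482 mol.
Fuel reacted = 0.953 × 52.9 → ξ = 50.41 mol.
Outlet (n = n₀ + ν ξ):
  C₃H₈: 52.9 − 1(50.41) = 2.486
  O₂: 393.8 − 5(50.41) = 141.8
  N₂: 1482 (inert)
  CO₂: 0 + 3(50.41) = 151.2
  H₂O: 0 + 4(50.41) = 201.7

142 mol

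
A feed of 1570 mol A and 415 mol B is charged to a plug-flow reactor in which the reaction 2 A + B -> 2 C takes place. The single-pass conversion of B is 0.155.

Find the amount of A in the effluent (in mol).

B reacted = 0.155 × 415 = 64.33 mol; ν_B = −1, so ξ = 64.33/1 = 64.33 mol.
Outlet amounts (n = n₀ + ν ξ):
  A: 1570 − 2(64.33) = 1441
  B: 415 − 1(64.33) = 350.7
  C: 0 + 2(64.33) = 128.7

1440 mol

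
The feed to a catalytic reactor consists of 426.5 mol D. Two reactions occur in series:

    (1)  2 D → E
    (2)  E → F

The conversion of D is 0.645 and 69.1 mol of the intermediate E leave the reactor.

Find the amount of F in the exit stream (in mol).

68.4 mol

Conversion of D: D consumed = 2ξ₁ = 0.645 × 426.5 → ξ₁ = 137.5 mol.
E balance: n_E = 0 + 1ξ₁ − 1ξ₂ = 69.1 → ξ₂ = (1·137.5 − 69.1)/1 = 68.45 mol.
Outlet amounts (n = n₀ + Σ ν·ξ):
  D: 426.5 − 2(137.5) = 151.4
  E: 0 + 1(137.5) − 1(68.45) = 69.1
  F: 0 + 1(68.45) = 68.45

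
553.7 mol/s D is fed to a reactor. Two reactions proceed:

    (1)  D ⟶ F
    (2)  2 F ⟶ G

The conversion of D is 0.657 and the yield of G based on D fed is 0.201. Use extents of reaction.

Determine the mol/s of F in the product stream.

Conversion of D: D consumed = 1ξ₁ = 0.657 × 553.7 → ξ₁ = 363.8 mol/s.
Yield of G: 1ξ₂ / 553.7 = 0.201 → ξ₂ = 111.3 mol/s.
Outlet amounts (n = n₀ + Σ ν·ξ):
  D: 553.7 − 1(363.8) = 189.9
  F: 0 + 1(363.8) − 2(111.3) = 141.2
  G: 0 + 1(111.3) = 111.3

141 mol/s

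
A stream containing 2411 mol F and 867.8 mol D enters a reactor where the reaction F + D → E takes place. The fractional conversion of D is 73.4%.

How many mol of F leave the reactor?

D reacted = 0.734 × 867.8 = 637 mol; ν_D = −1, so ξ = 637/1 = 637 mol.
Outlet amounts (n = n₀ + ν ξ):
  F: 2411 − 1(637) = 1774
  D: 867.8 − 1(637) = 230.8
  E: 0 + 1(637) = 637

1770 mol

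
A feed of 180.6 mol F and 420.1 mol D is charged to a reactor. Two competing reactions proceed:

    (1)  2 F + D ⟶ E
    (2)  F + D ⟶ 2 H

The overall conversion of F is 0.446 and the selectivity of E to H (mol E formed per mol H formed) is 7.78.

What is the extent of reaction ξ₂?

ξ₂ = 2.51 mol

Conversion of F: F consumed = 0.446 × 180.6 = 80.55 mol = 2ξ₁ + 1ξ₂.
Selectivity: 1ξ₁ / (2ξ₂) = 7.78 → ξ₁ = 15.56 ξ₂.
Substitute: (2·15.56 + 1) ξ₂ = 80.55 → ξ₂ = 2.508 mol, ξ₁ = 39.02 mol.
Outlet amounts (n = n₀ + Σ ν·ξ):
  F: 180.6 − 2(39.02) − 1(2.508) = 100.1
  D: 420.1 − 1(39.02) − 1(2.508) = 378.6
  E: 0 + 1(39.02) = 39.02
  H: 0 + 2(2.508) = 5.015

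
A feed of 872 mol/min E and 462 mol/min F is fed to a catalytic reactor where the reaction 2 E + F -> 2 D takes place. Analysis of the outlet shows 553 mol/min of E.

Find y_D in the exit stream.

0.272

For E: n = n₀ − 2ξ → 553 = 872 − 2ξ, giving ξ = 159.5 mol/min.
Outlet amounts (n = n₀ + ν ξ):
  E: 872 − 2(159.5) = 553
  F: 462 − 1(159.5) = 302.5
  D: 0 + 2(159.5) = 319
Total out = 1174 mol/min; y_D = 319 / 1174 = 0.2716.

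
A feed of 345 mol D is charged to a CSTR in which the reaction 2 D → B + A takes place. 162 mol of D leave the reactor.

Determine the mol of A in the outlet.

91.5 mol

For D: n = n₀ − 2ξ → 162 = 345 − 2ξ, giving ξ = 91.5 mol.
Outlet amounts (n = n₀ + ν ξ):
  D: 345 − 2(91.5) = 162
  B: 0 + 1(91.5) = 91.5
  A: 0 + 1(91.5) = 91.5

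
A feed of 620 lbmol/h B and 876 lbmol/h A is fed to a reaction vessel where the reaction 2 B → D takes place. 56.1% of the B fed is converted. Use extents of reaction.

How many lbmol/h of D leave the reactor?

174 lbmol/h

B reacted = 0.561 × 620 = 347.8 lbmol/h; ν_B = −2, so ξ = 347.8/2 = 173.9 lbmol/h.
Outlet amounts (n = n₀ + ν ξ):
  B: 620 − 2(173.9) = 272.2
  D: 0 + 1(173.9) = 173.9
  A: 876 (inert)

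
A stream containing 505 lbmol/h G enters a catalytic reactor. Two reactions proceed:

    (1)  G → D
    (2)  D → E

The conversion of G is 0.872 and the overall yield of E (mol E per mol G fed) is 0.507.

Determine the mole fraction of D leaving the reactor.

Conversion of G: G consumed = 1ξ₁ = 0.872 × 505 → ξ₁ = 440.4 lbmol/h.
Yield of E: 1ξ₂ / 505 = 0.507 → ξ₂ = 256 lbmol/h.
Outlet amounts (n = n₀ + Σ ν·ξ):
  G: 505 − 1(440.4) = 64.64
  D: 0 + 1(440.4) − 1(256) = 184.3
  E: 0 + 1(256) = 256
Total out = 505 lbmol/h; y_D = 184.3 / 505 = 0.365.

0.365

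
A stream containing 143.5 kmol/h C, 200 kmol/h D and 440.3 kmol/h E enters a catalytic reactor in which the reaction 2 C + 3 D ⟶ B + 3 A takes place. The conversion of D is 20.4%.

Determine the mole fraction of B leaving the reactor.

0.0177

D reacted = 0.204 × 200 = 40.8 kmol/h; ν_D = −3, so ξ = 40.8/3 = 13.6 kmol/h.
Outlet amounts (n = n₀ + ν ξ):
  C: 143.5 − 2(13.6) = 116.3
  D: 200 − 3(13.6) = 159.2
  B: 0 + 1(13.6) = 13.6
  A: 0 + 3(13.6) = 40.8
  E: 440.3 (inert)
Total out = 770.2 kmol/h; y_B = 13.6 / 770.2 = 0.01766.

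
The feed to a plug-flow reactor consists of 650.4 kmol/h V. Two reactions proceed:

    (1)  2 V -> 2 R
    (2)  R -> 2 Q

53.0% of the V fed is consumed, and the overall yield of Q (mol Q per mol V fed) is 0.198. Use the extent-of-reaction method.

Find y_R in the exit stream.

0.392

Conversion of V: V consumed = 2ξ₁ = 0.53 × 650.4 → ξ₁ = 172.4 kmol/h.
Yield of Q: 2ξ₂ / 650.4 = 0.198 → ξ₂ = 64.39 kmol/h.
Outlet amounts (n = n₀ + Σ ν·ξ):
  V: 650.4 − 2(172.4) = 305.7
  R: 0 + 2(172.4) − 1(64.39) = 280.3
  Q: 0 + 2(64.39) = 128.8
Total out = 714.8 kmol/h; y_R = 280.3 / 714.8 = 0.3922.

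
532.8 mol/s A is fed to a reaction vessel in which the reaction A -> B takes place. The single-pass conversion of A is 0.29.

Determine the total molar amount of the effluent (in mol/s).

A reacted = 0.29 × 532.8 = 154.5 mol/s; ν_A = −1, so ξ = 154.5/1 = 154.5 mol/s.
Outlet amounts (n = n₀ + ν ξ):
  A: 532.8 − 1(154.5) = 378.3
  B: 0 + 1(154.5) = 154.5
Total out = 378.3 + 154.5 = 532.8 mol/s.

533 mol/s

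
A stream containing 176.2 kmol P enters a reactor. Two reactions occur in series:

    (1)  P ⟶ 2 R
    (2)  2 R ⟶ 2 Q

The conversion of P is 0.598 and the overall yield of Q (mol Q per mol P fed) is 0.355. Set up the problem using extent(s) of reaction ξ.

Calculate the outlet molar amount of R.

Conversion of P: P consumed = 1ξ₁ = 0.598 × 176.2 → ξ₁ = 105.4 kmol.
Yield of Q: 2ξ₂ / 176.2 = 0.355 → ξ₂ = 31.28 kmol.
Outlet amounts (n = n₀ + Σ ν·ξ):
  P: 176.2 − 1(105.4) = 70.83
  R: 0 + 2(105.4) − 2(31.28) = 148.2
  Q: 0 + 2(31.28) = 62.55

148 kmol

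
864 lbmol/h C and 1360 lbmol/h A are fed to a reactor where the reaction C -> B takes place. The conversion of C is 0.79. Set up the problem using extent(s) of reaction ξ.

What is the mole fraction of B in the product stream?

C reacted = 0.79 × 864 = 682.6 lbmol/h; ν_C = −1, so ξ = 682.6/1 = 682.6 lbmol/h.
Outlet amounts (n = n₀ + ν ξ):
  C: 864 − 1(682.6) = 181.4
  B: 0 + 1(682.6) = 682.6
  A: 1360 (inert)
Total out = 2224 lbmol/h; y_B = 682.6 / 2224 = 0.3069.

0.307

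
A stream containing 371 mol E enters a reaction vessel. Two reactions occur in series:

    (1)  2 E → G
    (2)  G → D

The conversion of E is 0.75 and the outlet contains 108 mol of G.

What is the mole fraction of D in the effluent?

Conversion of E: E consumed = 2ξ₁ = 0.75 × 371 → ξ₁ = 139.1 mol.
G balance: n_G = 0 + 1ξ₁ − 1ξ₂ = 108 → ξ₂ = (1·139.1 − 108)/1 = 31.12 mol.
Outlet amounts (n = n₀ + Σ ν·ξ):
  E: 371 − 2(139.1) = 92.75
  G: 0 + 1(139.1) − 1(31.12) = 108
  D: 0 + 1(31.12) = 31.12
Total out = 231.9 mol; y_D = 31.12 / 231.9 = 0.1342.

0.134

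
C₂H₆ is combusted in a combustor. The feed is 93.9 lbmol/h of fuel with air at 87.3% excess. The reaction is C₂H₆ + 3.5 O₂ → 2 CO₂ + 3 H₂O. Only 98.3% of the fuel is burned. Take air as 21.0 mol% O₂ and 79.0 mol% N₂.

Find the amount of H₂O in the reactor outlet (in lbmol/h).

Stoichiometric O₂ = 3.5 × 93.9 = 328.7 lbmol/h; O₂ fed = 328.7 × 1.873 = 615.6 lbmol/h.
N₂ fed = 615.6 × 79/21 = 2316 lbmol/h.
Fuel reacted = 0.983 × 93.9 → ξ = 92.3 lbmol/h.
Outlet (n = n₀ + ν ξ):
  C₂H₆: 93.9 − 1(92.3) = 1.596
  O₂: 615.6 − 3.5(92.3) = 292.5
  N₂: 2316 (inert)
  CO₂: 0 + 2(92.3) = 184.6
  H₂O: 0 + 3(92.3) = 276.9

277 lbmol/h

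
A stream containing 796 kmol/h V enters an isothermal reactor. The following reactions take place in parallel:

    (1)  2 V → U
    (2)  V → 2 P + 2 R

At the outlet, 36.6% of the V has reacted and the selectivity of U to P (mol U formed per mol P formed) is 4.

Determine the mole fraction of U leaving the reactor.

Conversion of V: V consumed = 0.366 × 796 = 291.3 kmol/h = 2ξ₁ + 1ξ₂.
Selectivity: 1ξ₁ / (2ξ₂) = 4 → ξ₁ = 8 ξ₂.
Substitute: (2·8 + 1) ξ₂ = 291.3 → ξ₂ = 17.14 kmol/h, ξ₁ = 137.1 kmol/h.
Outlet amounts (n = n₀ + Σ ν·ξ):
  V: 796 − 2(137.1) − 1(17.14) = 504.7
  U: 0 + 1(137.1) = 137.1
  P: 0 + 2(17.14) = 34.27
  R: 0 + 2(17.14) = 34.27
Total out = 710.3 kmol/h; y_U = 137.1 / 710.3 = 0.193.

0.193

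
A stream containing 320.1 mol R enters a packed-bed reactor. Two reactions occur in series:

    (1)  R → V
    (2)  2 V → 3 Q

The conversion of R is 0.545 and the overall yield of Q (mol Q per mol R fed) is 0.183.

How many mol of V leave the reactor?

Conversion of R: R consumed = 1ξ₁ = 0.545 × 320.1 → ξ₁ = 174.5 mol.
Yield of Q: 3ξ₂ / 320.1 = 0.183 → ξ₂ = 19.53 mol.
Outlet amounts (n = n₀ + Σ ν·ξ):
  R: 320.1 − 1(174.5) = 145.6
  V: 0 + 1(174.5) − 2(19.53) = 135.4
  Q: 0 + 3(19.53) = 58.58

135 mol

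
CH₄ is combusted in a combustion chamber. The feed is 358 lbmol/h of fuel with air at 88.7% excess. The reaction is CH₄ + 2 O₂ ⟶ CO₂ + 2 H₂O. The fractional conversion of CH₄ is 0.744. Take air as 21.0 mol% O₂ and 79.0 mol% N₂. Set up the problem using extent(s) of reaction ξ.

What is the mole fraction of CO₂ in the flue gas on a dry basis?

0.0426

Stoichiometric O₂ = 2 × 358 = 716 lbmol/h; O₂ fed = 716 × 1.887 = 1351 lbmol/h.
N₂ fed = 1351 × 79/21 = 5083 lbmol/h.
Fuel reacted = 0.744 × 358 → ξ = 266.4 lbmol/h.
Outlet (n = n₀ + ν ξ):
  CH₄: 358 − 1(266.4) = 91.65
  O₂: 1351 − 2(266.4) = 818.4
  N₂: 5083 (inert)
  CO₂: 0 + 1(266.4) = 266.4
  H₂O: 0 + 2(266.4) = 532.7
Dry total = 6259 lbmol/h; y_CO₂ (dry) = 266.4 / 6259 = 0.04255.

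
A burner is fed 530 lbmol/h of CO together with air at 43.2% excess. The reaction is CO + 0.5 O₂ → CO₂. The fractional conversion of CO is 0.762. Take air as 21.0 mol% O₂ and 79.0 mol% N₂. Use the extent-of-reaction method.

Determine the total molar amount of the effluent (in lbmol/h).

Stoichiometric O₂ = 0.5 × 530 = 265 lbmol/h; O₂ fed = 265 × 1.432 = 379.5 lbmol/h.
N₂ fed = 379.5 × 79/21 = 1428 lbmol/h.
Fuel reacted = 0.762 × 530 → ξ = 403.9 lbmol/h.
Outlet (n = n₀ + ν ξ):
  CO: 530 − 1(403.9) = 126.1
  O₂: 379.5 − 0.5(403.9) = 177.5
  N₂: 1428 (inert)
  CO₂: 0 + 1(403.9) = 403.9
Total out = 126.1 + 177.5 + 1428 + 403.9 = 2135 lbmol/h.

2140 lbmol/h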